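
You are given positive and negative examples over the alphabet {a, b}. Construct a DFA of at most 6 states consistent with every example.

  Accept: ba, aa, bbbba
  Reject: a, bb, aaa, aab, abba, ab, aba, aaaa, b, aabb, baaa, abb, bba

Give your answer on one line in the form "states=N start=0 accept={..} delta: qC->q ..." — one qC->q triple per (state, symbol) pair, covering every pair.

states=4 start=0 accept={2} delta: 0a->1 0b->1 1a->2 1b->3 2a->0 2b->0 3a->0 3b->0

State merging on the prefix tree: take the shortest (then alphabetical) example prefix whose next move is undefined and point that move at state 0, else 1, else 2, ...; a target is out if some Accept/Reject pair would then sit in one state with the same input left (inseparable). If every existing state is out, open a new one.
a: 0a undefined. 0a->0: no, ba/aba meet in 0 with "ba" left. Open state 1: 0a->1.
b: 0b undefined. 0b->0: no, ba/a meet in 1. 0b->1: ok.
aa: 1a undefined. 1a->0: no, ba/aaaa meet in 0. 1a->1: no, ba/a meet in 1. Open state 2: 1a->2.
ab: 1b undefined. 1b->0: no, ba/abba meet in 2. 1b->1: no, ba/abba meet in 2. 1b->2: no, ba/bb meet in 2. Open state 3: 1b->3.
aaa: 2a undefined. 2a->0: ok.
aab: 2b undefined. 2b->0: ok.
aba: 3a undefined. 3a->0: ok.
abb: 3b undefined. 3b->0: ok.
All examples now run through 4 states with every (state, symbol) defined. Accept strings end in {2}, Reject strings end in {0,1,3}; accept={2}.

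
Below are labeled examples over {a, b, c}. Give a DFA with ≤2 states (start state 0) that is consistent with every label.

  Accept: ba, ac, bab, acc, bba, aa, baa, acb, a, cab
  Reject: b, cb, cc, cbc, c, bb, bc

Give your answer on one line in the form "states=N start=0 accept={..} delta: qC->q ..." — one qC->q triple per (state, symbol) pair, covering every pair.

Grow the machine one transition at a time. Run the examples from 0; the earliest place one falls off (shortest prefix, ties alphabetical) gets sent to the lowest-numbered state that keeps every Accept/Reject pair distinguishable — a pair clashes when both reach the same state with identical unread suffix — and to a fresh state only if none does.
a: 0a undefined. 0a->0: no, ac/c meet in 0 with "c" left. Open state 1: 0a->1.
b: 0b undefined. 0b->0: ok.
c: 0c undefined. 0c->0: ok.
aa: 1a undefined. 1a->0: no, aa/b meet in 0. 1a->1: ok.
ac: 1c undefined. 1c->0: no, ac/b meet in 0. 1c->1: ok.
acb: 1b undefined. 1b->0: no, bab/b meet in 0. 1b->1: ok.
All examples now run through 2 states with every (state, symbol) defined. Accept strings end in {1}, Reject strings end in {0}; accept={1}.

states=2 start=0 accept={1} delta: 0a->1 0b->0 0c->0 1a->1 1b->1 1c->1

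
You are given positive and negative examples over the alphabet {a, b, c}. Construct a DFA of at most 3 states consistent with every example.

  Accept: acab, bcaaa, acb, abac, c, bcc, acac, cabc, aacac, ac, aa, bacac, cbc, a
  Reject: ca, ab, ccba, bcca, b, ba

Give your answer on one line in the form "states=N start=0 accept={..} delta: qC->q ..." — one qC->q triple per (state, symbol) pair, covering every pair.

states=3 start=0 accept={0,2} delta: 0a->0 0b->1 0c->2 1a->1 1b->0 1c->0 2a->1 2b->0 2c->0

State merging on the prefix tree: take the shortest (then alphabetical) example prefix whose next move is undefined and point that move at state 0, else 1, else 2, ...; a target is out if some Accept/Reject pair would then sit in one state with the same input left (inseparable). If every existing state is out, open a new one.
a: 0a undefined. 0a->0: ok.
b: 0b undefined. 0b->0: no, aa/ab meet in 0. Open state 1: 0b->1.
c: 0c undefined. 0c->0: no, acab/ab meet in 1. 0c->1: no, c/ab meet in 1. Open state 2: 0c->2.
ba: 1a undefined. 1a->0: no, aa/ba meet in 0. 1a->1: ok.
bc: 1c undefined. 1c->0: ok.
ca: 2a undefined. 2a->0: no, acab/ab meet in 1. 2a->1: ok.
cb: 2b undefined. 2b->0: ok.
cc: 2c undefined. 2c->0: ok.
cab: 1b undefined. 1b->0: ok.
All examples now run through 3 states with every (state, symbol) defined. Accept strings end in {0,2}, Reject strings end in {1}; accept={0,2}.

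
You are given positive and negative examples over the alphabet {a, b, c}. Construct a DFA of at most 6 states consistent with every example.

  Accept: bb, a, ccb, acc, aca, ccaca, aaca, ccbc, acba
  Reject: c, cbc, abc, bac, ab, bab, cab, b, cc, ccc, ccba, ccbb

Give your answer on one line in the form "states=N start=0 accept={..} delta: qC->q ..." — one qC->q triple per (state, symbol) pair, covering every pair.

states=6 start=0 accept={1,5} delta: 0a->1 0b->2 0c->2 1a->0 1b->0 1c->3 2a->1 2b->1 2c->4 3a->1 3b->0 3c->1 4a->0 4b->5 4c->0 5a->0 5b->0 5c->1

Fold the examples into a partial DFA from state 0: repeatedly fix the first undefined (state, symbol) met by the shortest-then-alphabetical prefix, trying targets in increasing order and rejecting any under which an Accept and a Reject string meet in one state with the same remainder; add a state when all current targets are rejected. Accepting states are where Accept strings end.
a: 0a undefined. 0a->0: no, acc/cc meet in 0 with "cc" left. Open state 1: 0a->1.
b: 0b undefined. 0b->0: no, bb/b meet in 0. 0b->1: no, bb/ab meet in 1 with "b" left. Open state 2: 0b->2.
c: 0c undefined. 0c->0: no, bb/ccbb meet in 2 with "b" left. 0c->1: no, a/c meet in 1. 0c->2: ok.
aa: 1a undefined. 1a->0: ok.
ab: 1b undefined. 1b->0: ok.
ac: 1c undefined. 1c->0: no, acc/c meet in 2. 1c->1: no, aca/ab meet in 0. 1c->2: no, acc/cc meet in 2 with "c" left. Open state 3: 1c->3.
ba: 2a undefined. 2a->0: no, aaca/ab meet in 0. 2a->1: ok.
bb: 2b undefined. 2b->0: no, bb/ab meet in 0. 2b->1: ok.
cc: 2c undefined. 2c->0: no, bb/ccba meet in 1. 2c->1: no, bb/cc meet in 1. 2c->2: no, ccbc/cbc meet in 3. 2c->3: no, acc/ccc meet in 3 with "c" left. Open state 4: 2c->4.
aca: 3a undefined. 3a->0: no, aca/ab meet in 0. 3a->1: ok.
acb: 3b undefined. 3b->0: ok.
acc: 3c undefined. 3c->0: no, acc/ab meet in 0. 3c->1: ok.
cca: 4a undefined. 4a->0: ok.
ccb: 4b undefined. 4b->0: no, bb/ccba meet in 1. 4b->1: no, ccbc/cbc meet in 3. 4b->2: no, bb/ccba meet in 1. 4b->3: no, bb/ccba meet in 1. 4b->4: no, ccb/cc meet in 4. Open state 5: 4b->5.
ccc: 4c undefined. 4c->0: ok.
ccba: 5a undefined. 5a->0: ok.
ccbb: 5b undefined. 5b->0: ok.
ccbc: 5c undefined. 5c->0: no, ccbc/ab meet in 0. 5c->1: ok.
All examples now run through 6 states with every (state, symbol) defined. Accept strings end in {1,5}, Reject strings end in {0,2,3,4}; accept={1,5}.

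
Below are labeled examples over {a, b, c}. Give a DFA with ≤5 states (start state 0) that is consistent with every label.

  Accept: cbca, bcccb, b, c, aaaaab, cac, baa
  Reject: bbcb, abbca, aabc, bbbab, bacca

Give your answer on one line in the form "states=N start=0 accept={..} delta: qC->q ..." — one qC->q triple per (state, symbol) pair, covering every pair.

states=4 start=0 accept={0,1} delta: 0a->0 0b->1 0c->0 1a->1 1b->2 1c->2 2a->0 2b->1 2c->3 3a->2 3b->2 3c->0

State merging on the prefix tree: take the shortest (then alphabetical) example prefix whose next move is undefined and point that move at state 0, else 1, else 2, ...; a target is out if some Accept/Reject pair would then sit in one state with the same input left (inseparable). If every existing state is out, open a new one.
a: 0a undefined. 0a->0: ok.
b: 0b undefined. 0b->0: no, b/bbbab meet in 0. Open state 1: 0b->1.
c: 0c undefined. 0c->0: ok.
ba: 1a undefined. 1a->0: no, c/bacca meet in 0. 1a->1: ok.
bb: 1b undefined. 1b->0: no, b/bbcb meet in 1. 1b->1: no, cbca/abbca meet in 1 with "ca" left. Open state 2: 1b->2.
bc: 1c undefined. 1c->0: no, cbca/aabc meet in 0. 1c->1: no, cbca/aabc meet in 1. 1c->2: ok.
bbb: 2b undefined. 2b->0: no, b/bbbab meet in 1. 2b->1: ok.
bbc: 2c undefined. 2c->0: no, bcccb/bbcb meet in 1. 2c->1: no, bcccb/abbca meet in 1. 2c->2: no, cbca/abbca meet in 2 with "a" left. Open state 3: 2c->3.
bbcb: 3b undefined. 3b->0: no, c/bbcb meet in 0. 3b->1: no, b/bbcb meet in 1. 3b->2: ok.
bccc: 3c undefined. 3c->0: ok.
cbca: 2a undefined. 2a->0: ok.
abbca: 3a undefined. 3a->0: no, cbca/abbca meet in 0. 3a->1: no, bcccb/abbca meet in 1. 3a->2: ok.
All examples now run through 4 states with every (state, symbol) defined. Accept strings end in {0,1}, Reject strings end in {2}; accept={0,1}.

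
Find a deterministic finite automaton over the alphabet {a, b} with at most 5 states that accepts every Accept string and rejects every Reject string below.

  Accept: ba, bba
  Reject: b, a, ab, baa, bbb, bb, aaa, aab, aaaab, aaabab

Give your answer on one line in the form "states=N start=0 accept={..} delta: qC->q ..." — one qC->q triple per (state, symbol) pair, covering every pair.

states=3 start=0 accept={2} delta: 0a->0 0b->1 1a->2 1b->1 2a->0 2b->0

State merging on the prefix tree: take the shortest (then alphabetical) example prefix whose next move is undefined and point that move at state 0, else 1, else 2, ...; a target is out if some Accept/Reject pair would then sit in one state with the same input left (inseparable). If every existing state is out, open a new one.
a: 0a undefined. 0a->0: ok.
b: 0b undefined. 0b->0: no, ba/b meet in 0. Open state 1: 0b->1.
ba: 1a undefined. 1a->0: no, ba/a meet in 0. 1a->1: no, ba/b meet in 1. Open state 2: 1a->2.
bb: 1b undefined. 1b->0: no, bba/a meet in 0. 1b->1: ok.
baa: 2a undefined. 2a->0: ok.
aaabab: 2b undefined. 2b->0: ok.
All examples now run through 3 states with every (state, symbol) defined. Accept strings end in {2}, Reject strings end in {0,1}; accept={2}.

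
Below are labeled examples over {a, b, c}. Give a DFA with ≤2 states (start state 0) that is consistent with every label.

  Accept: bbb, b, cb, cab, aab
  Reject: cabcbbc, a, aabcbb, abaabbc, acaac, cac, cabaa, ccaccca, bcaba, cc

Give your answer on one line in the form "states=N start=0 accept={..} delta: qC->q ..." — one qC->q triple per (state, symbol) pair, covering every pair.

State merging on the prefix tree: take the shortest (then alphabetical) example prefix whose next move is undefined and point that move at state 0, else 1, else 2, ...; a target is out if some Accept/Reject pair would then sit in one state with the same input left (inseparable). If every existing state is out, open a new one.
a: 0a undefined. 0a->0: ok.
b: 0b undefined. 0b->0: no, bbb/a meet in 0. Open state 1: 0b->1.
c: 0c undefined. 0c->0: ok.
bb: 1b undefined. 1b->0: ok.
bc: 1c undefined. 1c->0: ok.
aba: 1a undefined. 1a->0: ok.
All examples now run through 2 states with every (state, symbol) defined. Accept strings end in {1}, Reject strings end in {0}; accept={1}.

states=2 start=0 accept={1} delta: 0a->0 0b->1 0c->0 1a->0 1b->0 1c->0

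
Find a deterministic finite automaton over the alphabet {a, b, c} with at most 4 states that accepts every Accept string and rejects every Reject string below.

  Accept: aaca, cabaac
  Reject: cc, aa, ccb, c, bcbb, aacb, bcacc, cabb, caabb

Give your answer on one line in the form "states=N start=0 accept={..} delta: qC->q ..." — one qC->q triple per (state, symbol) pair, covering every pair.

Grow the machine one transition at a time. Run the examples from 0; the earliest place one falls off (shortest prefix, ties alphabetical) gets sent to the lowest-numbered state that keeps every Accept/Reject pair distinguishable — a pair clashes when both reach the same state with identical unread suffix — and to a fresh state only if none does.
a: 0a undefined. 0a->0: ok.
b: 0b undefined. 0b->0: ok.
c: 0c undefined. 0c->0: no, aaca/cc meet in 0. Open state 1: 0c->1.
ca: 1a undefined. 1a->0: no, aaca/aa meet in 0. 1a->1: no, aaca/c meet in 1. Open state 2: 1a->2.
cc: 1c undefined. 1c->0: ok.
bcb: 1b undefined. 1b->0: ok.
caa: 2a undefined. 2a->0: ok.
cab: 2b undefined. 2b->0: no, cabaac/c meet in 1. 2b->1: no, cabaac/c meet in 1. 2b->2: no, aaca/cabb meet in 2. Open state 3: 2b->3.
bcac: 2c undefined. 2c->0: ok.
caba: 3a undefined. 3a->0: no, cabaac/c meet in 1. 3a->1: no, cabaac/cc meet in 0. 3a->2: no, cabaac/c meet in 1. 3a->3: ok.
cabb: 3b undefined. 3b->0: ok.
cabaac: 3c undefined. 3c->0: no, cabaac/cc meet in 0. 3c->1: no, cabaac/c meet in 1. 3c->2: ok.
All examples now run through 4 states with every (state, symbol) defined. Accept strings end in {2}, Reject strings end in {0,1}; accept={2}.

states=4 start=0 accept={2} delta: 0a->0 0b->0 0c->1 1a->2 1b->0 1c->0 2a->0 2b->3 2c->0 3a->3 3b->0 3c->2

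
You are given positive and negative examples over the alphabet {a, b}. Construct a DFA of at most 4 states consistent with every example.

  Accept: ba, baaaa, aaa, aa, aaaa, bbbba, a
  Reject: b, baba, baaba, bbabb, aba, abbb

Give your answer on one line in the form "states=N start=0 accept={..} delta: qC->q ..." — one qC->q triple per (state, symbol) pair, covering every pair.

Grow the machine one transition at a time. Run the examples from 0; the earliest place one falls off (shortest prefix, ties alphabetical) gets sent to the lowest-numbered state that keeps every Accept/Reject pair distinguishable — a pair clashes when both reach the same state with identical unread suffix — and to a fresh state only if none does.
a: 0a undefined. 0a->0: no, ba/aba meet in 0 with "ba" left. Open state 1: 0a->1.
b: 0b undefined. 0b->0: ok.
aa: 1a undefined. 1a->0: no, ba/baaba meet in 1. 1a->1: ok.
ab: 1b undefined. 1b->0: no, ba/baba meet in 1. 1b->1: no, ba/baba meet in 1. Open state 2: 1b->2.
aba: 2a undefined. 2a->0: ok.
abb: 2b undefined. 2b->0: ok.
All examples now run through 3 states with every (state, symbol) defined. Accept strings end in {1}, Reject strings end in {0}; accept={1}.

states=3 start=0 accept={1} delta: 0a->1 0b->0 1a->1 1b->2 2a->0 2b->0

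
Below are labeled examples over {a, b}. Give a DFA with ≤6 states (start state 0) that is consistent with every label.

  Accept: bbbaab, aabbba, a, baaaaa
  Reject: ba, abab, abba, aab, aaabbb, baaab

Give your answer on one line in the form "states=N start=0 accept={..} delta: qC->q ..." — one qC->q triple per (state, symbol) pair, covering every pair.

states=5 start=0 accept={0,4} delta: 0a->0 0b->1 1a->2 1b->2 2a->3 2b->3 3a->4 3b->0 4a->3 4b->1

Grow the machine one transition at a time. Run the examples from 0; the earliest place one falls off (shortest prefix, ties alphabetical) gets sent to the lowest-numbered state that keeps every Accept/Reject pair distinguishable — a pair clashes when both reach the same state with identical unread suffix — and to a fresh state only if none does.
a: 0a undefined. 0a->0: ok.
b: 0b undefined. 0b->0: no, bbbaab/ba meet in 0. Open state 1: 0b->1.
ba: 1a undefined. 1a->0: no, a/ba meet in 0. 1a->1: no, baaaaa/ba meet in 1. Open state 2: 1a->2.
bb: 1b undefined. 1b->0: no, aabbba/ba meet in 2. 1b->1: no, aabbba/ba meet in 2. 1b->2: ok.
baa: 2a undefined. 2a->0: no, a/abba meet in 0. 2a->1: no, baaaaa/ba meet in 2. 2a->2: no, baaaaa/ba meet in 2. Open state 3: 2a->3.
bbb: 2b undefined. 2b->0: no, bbbaab/aab meet in 1. 2b->1: no, aabbba/ba meet in 2. 2b->2: no, bbbaab/baaab meet in 3 with "ab" left. 2b->3: ok.
baaa: 3a undefined. 3a->0: no, bbbaab/aab meet in 1. 3a->1: no, bbbaab/abab meet in 3. 3a->2: no, aabbba/ba meet in 2. 3a->3: no, bbbaab/baaab meet in 3 with "b" left. Open state 4: 3a->4.
baaaa: 4a undefined. 4a->0: no, bbbaab/aab meet in 1. 4a->1: no, bbbaab/ba meet in 2. 4a->2: no, bbbaab/abab meet in 3. 4a->3: ok.
baaab: 4b undefined. 4b->0: no, a/baaab meet in 0. 4b->1: ok.
bbbaab: 3b undefined. 3b->0: ok.
All examples now run through 5 states with every (state, symbol) defined. Accept strings end in {0,4}, Reject strings end in {1,2,3}; accept={0,4}.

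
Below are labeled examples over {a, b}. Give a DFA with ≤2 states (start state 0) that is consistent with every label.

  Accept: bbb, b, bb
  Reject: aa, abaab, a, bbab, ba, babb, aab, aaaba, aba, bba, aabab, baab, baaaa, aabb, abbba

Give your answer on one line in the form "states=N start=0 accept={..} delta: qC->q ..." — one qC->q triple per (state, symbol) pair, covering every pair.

State merging on the prefix tree: take the shortest (then alphabetical) example prefix whose next move is undefined and point that move at state 0, else 1, else 2, ...; a target is out if some Accept/Reject pair would then sit in one state with the same input left (inseparable). If every existing state is out, open a new one.
a: 0a undefined. 0a->0: no, b/aab meet in 0 with "b" left. Open state 1: 0a->1.
b: 0b undefined. 0b->0: ok.
aa: 1a undefined. 1a->0: no, bbb/aa meet in 0. 1a->1: ok.
ab: 1b undefined. 1b->0: no, bbb/abaab meet in 0. 1b->1: ok.
All examples now run through 2 states with every (state, symbol) defined. Accept strings end in {0}, Reject strings end in {1}; accept={0}.

states=2 start=0 accept={0} delta: 0a->1 0b->0 1a->1 1b->1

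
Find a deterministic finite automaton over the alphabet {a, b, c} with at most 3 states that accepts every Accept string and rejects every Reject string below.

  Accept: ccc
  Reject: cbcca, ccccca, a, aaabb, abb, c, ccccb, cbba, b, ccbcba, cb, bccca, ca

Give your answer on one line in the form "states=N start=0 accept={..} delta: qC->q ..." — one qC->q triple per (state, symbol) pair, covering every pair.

State merging on the prefix tree: take the shortest (then alphabetical) example prefix whose next move is undefined and point that move at state 0, else 1, else 2, ...; a target is out if some Accept/Reject pair would then sit in one state with the same input left (inseparable). If every existing state is out, open a new one.
a: 0a undefined. 0a->0: ok.
b: 0b undefined. 0b->0: ok.
c: 0c undefined. 0c->0: no, ccc/cbcca meet in 0. Open state 1: 0c->1.
ca: 1a undefined. 1a->0: ok.
cb: 1b undefined. 1b->0: ok.
cc: 1c undefined. 1c->0: no, ccc/c meet in 1. 1c->1: no, ccc/c meet in 1. Open state 2: 1c->2.
ccb: 2b undefined. 2b->0: ok.
ccc: 2c undefined. 2c->0: no, ccc/a meet in 0. 2c->1: no, ccc/c meet in 1. 2c->2: ok.
bccca: 2a undefined. 2a->0: ok.
All examples now run through 3 states with every (state, symbol) defined. Accept strings end in {2}, Reject strings end in {0,1}; accept={2}.

states=3 start=0 accept={2} delta: 0a->0 0b->0 0c->1 1a->0 1b->0 1c->2 2a->0 2b->0 2c->2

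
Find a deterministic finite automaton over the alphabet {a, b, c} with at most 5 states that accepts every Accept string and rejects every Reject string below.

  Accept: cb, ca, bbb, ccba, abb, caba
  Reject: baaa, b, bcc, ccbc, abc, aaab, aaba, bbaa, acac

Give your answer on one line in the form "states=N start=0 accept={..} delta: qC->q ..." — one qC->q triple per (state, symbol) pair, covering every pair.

Fold the examples into a partial DFA from state 0: repeatedly fix the first undefined (state, symbol) met by the shortest-then-alphabetical prefix, trying targets in increasing order and rejecting any under which an Accept and a Reject string meet in one state with the same remainder; add a state when all current targets are rejected. Accepting states are where Accept strings end.
a: 0a undefined. 0a->0: ok.
b: 0b undefined. 0b->0: no, bbb/baaa meet in 0. Open state 1: 0b->1.
c: 0c undefined. 0c->0: no, cb/b meet in 1. 0c->1: no, ca/aaba meet in 1 with "a" left. Open state 2: 0c->2.
ba: 1a undefined. 1a->0: ok.
bb: 1b undefined. 1b->0: no, bbb/b meet in 1. 1b->1: no, bbb/b meet in 1. 1b->2: ok.
bc: 1c undefined. 1c->0: no, abb/bcc meet in 2. 1c->1: ok.
ca: 2a undefined. 2a->0: no, ca/baaa meet in 0. 2a->1: no, ca/b meet in 1. 2a->2: no, ca/bbaa meet in 2. Open state 3: 2a->3.
cb: 2b undefined. 2b->0: no, cb/baaa meet in 0. 2b->1: no, cb/b meet in 1. 2b->2: ok.
cc: 2c undefined. 2c->0: no, ccba/baaa meet in 0. 2c->1: ok.
cab: 3b undefined. 3b->0: no, caba/baaa meet in 0. 3b->1: no, caba/baaa meet in 0. 3b->2: ok.
acac: 3c undefined. 3c->0: ok.
bbaa: 3a undefined. 3a->0: ok.
All examples now run through 4 states with every (state, symbol) defined. Accept strings end in {2,3}, Reject strings end in {0,1}; accept={2,3}.

states=4 start=0 accept={2,3} delta: 0a->0 0b->1 0c->2 1a->0 1b->2 1c->1 2a->3 2b->2 2c->1 3a->0 3b->2 3c->0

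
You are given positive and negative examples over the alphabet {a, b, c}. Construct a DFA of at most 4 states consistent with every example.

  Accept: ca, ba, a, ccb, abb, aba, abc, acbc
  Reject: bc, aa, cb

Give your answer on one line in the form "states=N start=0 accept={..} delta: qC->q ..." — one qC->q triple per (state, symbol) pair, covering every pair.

Grow the machine one transition at a time. Run the examples from 0; the earliest place one falls off (shortest prefix, ties alphabetical) gets sent to the lowest-numbered state that keeps every Accept/Reject pair distinguishable — a pair clashes when both reach the same state with identical unread suffix — and to a fresh state only if none does.
a: 0a undefined. 0a->0: no, a/aa meet in 0. Open state 1: 0a->1.
b: 0b undefined. 0b->0: ok.
c: 0c undefined. 0c->0: no, ccb/bc meet in 0. 0c->1: no, ca/aa meet in 1 with "a" left. Open state 2: 0c->2.
aa: 1a undefined. 1a->0: ok.
ab: 1b undefined. 1b->0: no, abb/aa meet in 0. 1b->1: no, aba/aa meet in 0. 1b->2: no, abb/cb meet in 2 with "b" left. Open state 3: 1b->3.
ac: 1c undefined. 1c->0: no, acbc/bc meet in 2. 1c->1: ok.
ca: 2a undefined. 2a->0: no, ca/aa meet in 0. 2a->1: ok.
cb: 2b undefined. 2b->0: ok.
cc: 2c undefined. 2c->0: no, ccb/aa meet in 0. 2c->1: ok.
aba: 3a undefined. 3a->0: no, aba/aa meet in 0. 3a->1: ok.
abb: 3b undefined. 3b->0: no, abb/aa meet in 0. 3b->1: ok.
abc: 3c undefined. 3c->0: no, abc/aa meet in 0. 3c->1: ok.
All examples now run through 4 states with every (state, symbol) defined. Accept strings end in {1,3}, Reject strings end in {0,2}; accept={1,3}.

states=4 start=0 accept={1,3} delta: 0a->1 0b->0 0c->2 1a->0 1b->3 1c->1 2a->1 2b->0 2c->1 3a->1 3b->1 3c->1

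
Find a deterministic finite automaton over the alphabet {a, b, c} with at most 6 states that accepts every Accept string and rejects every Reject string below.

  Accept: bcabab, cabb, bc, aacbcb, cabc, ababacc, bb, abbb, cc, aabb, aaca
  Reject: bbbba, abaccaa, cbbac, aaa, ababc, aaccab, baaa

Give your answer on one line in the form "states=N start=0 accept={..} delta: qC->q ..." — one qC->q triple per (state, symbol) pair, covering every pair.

State merging on the prefix tree: take the shortest (then alphabetical) example prefix whose next move is undefined and point that move at state 0, else 1, else 2, ...; a target is out if some Accept/Reject pair would then sit in one state with the same input left (inseparable). If every existing state is out, open a new one.
a: 0a undefined. 0a->0: ok.
b: 0b undefined. 0b->0: no, bc/ababc meet in 0 with "c" left. Open state 1: 0b->1.
c: 0c undefined. 0c->0: no, cc/aaa meet in 0. 0c->1: no, cabc/ababc meet in 1 with "abc" left. Open state 2: 0c->2.
ba: 1a undefined. 1a->0: no, bc/ababc meet in 1 with "c" left. 1a->1: ok.
bb: 1b undefined. 1b->0: no, bb/bbbba meet in 0. 1b->1: no, bc/ababc meet in 1 with "c" left. 1b->2: no, cc/ababc meet in 2 with "c" left. Open state 3: 1b->3.
bc: 1c undefined. 1c->0: no, bc/aaa meet in 0. 1c->1: no, bc/abaccaa meet in 1. 1c->2: ok.
ca: 2a undefined. 2a->0: no, aaca/aaa meet in 0. 2a->1: no, cabc/ababc meet in 3 with "c" left. 2a->2: ok.
cb: 2b undefined. 2b->0: no, bcabab/baaa meet in 1. 2b->1: no, aacbcb/baaa meet in 1. 2b->2: no, cabc/cbbac meet in 2 with "c" left. 2b->3: no, cabc/ababc meet in 3 with "c" left. Open state 4: 2b->4.
cc: 2c undefined. 2c->0: no, cc/abaccaa meet in 0. 2c->1: no, bb/aaccab meet in 3. 2c->2: no, bc/abaccaa meet in 2. 2c->3: ok.
bbb: 3b undefined. 3b->0: no, abbb/aaa meet in 0. 3b->1: no, abbb/baaa meet in 1. 3b->2: ok.
cbb: 4b undefined. 4b->0: no, cabb/aaa meet in 0. 4b->1: no, cabb/baaa meet in 1. 4b->2: no, bb/cbbac meet in 3. 4b->3: ok.
cabc: 4c undefined. 4c->0: no, aacbcb/baaa meet in 1. 4c->1: no, cabc/baaa meet in 1. 4c->2: ok.
cbba: 3a undefined. 3a->0: no, bc/cbbac meet in 2. 3a->1: no, cabb/aaccab meet in 3. 3a->2: no, cabb/cbbac meet in 3. 3a->3: no, cabb/abaccaa meet in 3. 3a->4: no, cabb/aaccab meet in 3. Open state 5: 3a->5.
ababc: 3c undefined. 3c->0: ok.
bbbba: 4a undefined. 4a->0: no, bcabab/baaa meet in 1. 4a->1: ok.
cbbac: 5c undefined. 5c->0: ok.
aaccab: 5b undefined. 5b->0: ok.
abaccaa: 5a undefined. 5a->0: ok.
All examples now run through 6 states with every (state, symbol) defined. Accept strings end in {2,3,4}, Reject strings end in {0,1}; accept={2,3,4}.

states=6 start=0 accept={2,3,4} delta: 0a->0 0b->1 0c->2 1a->1 1b->3 1c->2 2a->2 2b->4 2c->3 3a->5 3b->2 3c->0 4a->1 4b->3 4c->2 5a->0 5b->0 5c->0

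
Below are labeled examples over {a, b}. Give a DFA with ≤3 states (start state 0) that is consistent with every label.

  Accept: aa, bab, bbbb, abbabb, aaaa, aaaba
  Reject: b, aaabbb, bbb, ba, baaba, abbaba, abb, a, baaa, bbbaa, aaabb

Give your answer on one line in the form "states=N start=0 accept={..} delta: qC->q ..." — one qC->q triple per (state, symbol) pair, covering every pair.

Fold the examples into a partial DFA from state 0: repeatedly fix the first undefined (state, symbol) met by the shortest-then-alphabetical prefix, trying targets in increasing order and rejecting any under which an Accept and a Reject string meet in one state with the same remainder; add a state when all current targets are rejected. Accepting states are where Accept strings end.
a: 0a undefined. 0a->0: no, aa/a meet in 0. Open state 1: 0a->1.
b: 0b undefined. 0b->0: no, aa/bbbaa meet in 1 with "a" left. 0b->1: no, aa/ba meet in 1 with "a" left. Open state 2: 0b->2.
aa: 1a undefined. 1a->0: ok.
ab: 1b undefined. 1b->0: no, aaaba/a meet in 1. 1b->1: ok.
ba: 2a undefined. 2a->0: no, aa/ba meet in 0. 2a->1: no, bab/aaabbb meet in 1. 2a->2: ok.
bb: 2b undefined. 2b->0: ok.
All examples now run through 3 states with every (state, symbol) defined. Accept strings end in {0}, Reject strings end in {1,2}; accept={0}.

states=3 start=0 accept={0} delta: 0a->1 0b->2 1a->0 1b->1 2a->2 2b->0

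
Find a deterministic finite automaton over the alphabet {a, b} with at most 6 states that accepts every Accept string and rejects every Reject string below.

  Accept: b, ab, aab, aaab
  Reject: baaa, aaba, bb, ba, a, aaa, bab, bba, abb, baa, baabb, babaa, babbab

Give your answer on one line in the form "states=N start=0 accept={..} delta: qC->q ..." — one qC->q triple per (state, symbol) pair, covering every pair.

states=3 start=0 accept={1} delta: 0a->0 0b->1 1a->2 1b->0 2a->0 2b->0

State merging on the prefix tree: take the shortest (then alphabetical) example prefix whose next move is undefined and point that move at state 0, else 1, else 2, ...; a target is out if some Accept/Reject pair would then sit in one state with the same input left (inseparable). If every existing state is out, open a new one.
a: 0a undefined. 0a->0: ok.
b: 0b undefined. 0b->0: no, b/baaa meet in 0. Open state 1: 0b->1.
ba: 1a undefined. 1a->0: no, b/bab meet in 1. 1a->1: no, b/baaa meet in 1. Open state 2: 1a->2.
bb: 1b undefined. 1b->0: ok.
baa: 2a undefined. 2a->0: ok.
bab: 2b undefined. 2b->0: ok.
All examples now run through 3 states with every (state, symbol) defined. Accept strings end in {1}, Reject strings end in {0,2}; accept={1}.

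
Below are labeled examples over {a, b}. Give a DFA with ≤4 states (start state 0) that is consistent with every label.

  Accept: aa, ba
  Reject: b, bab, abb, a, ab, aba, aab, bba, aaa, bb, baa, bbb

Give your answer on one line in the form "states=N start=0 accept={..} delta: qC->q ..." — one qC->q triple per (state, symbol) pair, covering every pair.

Fold the examples into a partial DFA from state 0: repeatedly fix the first undefined (state, symbol) met by the shortest-then-alphabetical prefix, trying targets in increasing order and rejecting any under which an Accept and a Reject string meet in one state with the same remainder; add a state when all current targets are rejected. Accepting states are where Accept strings end.
a: 0a undefined. 0a->0: no, aa/a meet in 0. Open state 1: 0a->1.
b: 0b undefined. 0b->0: no, aa/baa meet in 1 with "a" left. 0b->1: ok.
aa: 1a undefined. 1a->0: ok.
ab: 1b undefined. 1b->0: no, aa/ab meet in 0. 1b->1: no, aa/aba meet in 0. Open state 2: 1b->2.
aba: 2a undefined. 2a->0: no, aa/aba meet in 0. 2a->1: ok.
abb: 2b undefined. 2b->0: no, aa/abb meet in 0. 2b->1: ok.
All examples now run through 3 states with every (state, symbol) defined. Accept strings end in {0}, Reject strings end in {1,2}; accept={0}.

states=3 start=0 accept={0} delta: 0a->1 0b->1 1a->0 1b->2 2a->1 2b->1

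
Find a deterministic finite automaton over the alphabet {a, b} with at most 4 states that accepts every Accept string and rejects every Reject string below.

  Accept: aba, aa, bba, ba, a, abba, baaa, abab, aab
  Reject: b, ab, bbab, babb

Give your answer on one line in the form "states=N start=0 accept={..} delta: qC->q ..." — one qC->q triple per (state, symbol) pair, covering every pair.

Grow the machine one transition at a time. Run the examples from 0; the earliest place one falls off (shortest prefix, ties alphabetical) gets sent to the lowest-numbered state that keeps every Accept/Reject pair distinguishable — a pair clashes when both reach the same state with identical unread suffix — and to a fresh state only if none does.
a: 0a undefined. 0a->0: no, aab/b meet in 0 with "b" left. Open state 1: 0a->1.
b: 0b undefined. 0b->0: ok.
aa: 1a undefined. 1a->0: no, aa/b meet in 0. 1a->1: no, aab/ab meet in 1 with "b" left. Open state 2: 1a->2.
ab: 1b undefined. 1b->0: no, abab/b meet in 0. 1b->1: no, bba/ab meet in 1. 1b->2: no, aa/ab meet in 2. Open state 3: 1b->3.
aab: 2b undefined. 2b->0: no, aab/b meet in 0. 2b->1: ok.
aba: 3a undefined. 3a->0: no, aba/b meet in 0. 3a->1: no, abab/ab meet in 3. 3a->2: ok.
abb: 3b undefined. 3b->0: ok.
baaa: 2a undefined. 2a->0: no, baaa/b meet in 0. 2a->1: ok.
All examples now run through 4 states with every (state, symbol) defined. Accept strings end in {1,2}, Reject strings end in {0,3}; accept={1,2}.

states=4 start=0 accept={1,2} delta: 0a->1 0b->0 1a->2 1b->3 2a->1 2b->1 3a->2 3b->0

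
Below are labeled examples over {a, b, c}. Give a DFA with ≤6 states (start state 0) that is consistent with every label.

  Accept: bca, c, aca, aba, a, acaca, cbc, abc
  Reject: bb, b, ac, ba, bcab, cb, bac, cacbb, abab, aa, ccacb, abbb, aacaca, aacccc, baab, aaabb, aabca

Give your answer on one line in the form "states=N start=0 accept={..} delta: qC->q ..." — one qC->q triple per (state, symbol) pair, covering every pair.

Grow the machine one transition at a time. Run the examples from 0; the earliest place one falls off (shortest prefix, ties alphabetical) gets sent to the lowest-numbered state that keeps every Accept/Reject pair distinguishable — a pair clashes when both reach the same state with identical unread suffix — and to a fresh state only if none does.
a: 0a undefined. 0a->0: no, bca/aabca meet in 0 with "bca" left. Open state 1: 0a->1.
b: 0b undefined. 0b->0: no, a/ba meet in 1. 0b->1: no, a/b meet in 1. Open state 2: 0b->2.
c: 0c undefined. 0c->0: ok.
aa: 1a undefined. 1a->0: no, bca/aabca meet in 2 with "ca" left. 1a->1: no, a/aa meet in 1. 1a->2: ok.
ab: 1b undefined. 1b->0: no, c/abab meet in 0. 1b->1: no, aba/b meet in 2. 1b->2: no, aba/ba meet in 2 with "a" left. Open state 3: 1b->3.
ac: 1c undefined. 1c->0: no, c/ac meet in 0. 1c->1: no, aca/b meet in 2. 1c->2: no, aca/ba meet in 2 with "a" left. 1c->3: ok.
ba: 2a undefined. 2a->0: no, c/ba meet in 0. 2a->1: no, a/ba meet in 1. 2a->2: no, cbc/bac meet in 2 with "c" left. 2a->3: no, abc/bac meet in 3 with "c" left. Open state 4: 2a->4.
bb: 2b undefined. 2b->0: no, c/bb meet in 0. 2b->1: no, aca/aabca meet in 3 with "a" left. 2b->2: no, bca/aabca meet in 2 with "ca" left. 2b->3: ok.
bc: 2c undefined. 2c->0: no, c/aacccc meet in 0. 2c->1: no, bca/b meet in 2. 2c->2: no, bca/ba meet in 4. 2c->3: no, acaca/aacaca meet in 3 with "aca" left. 2c->4: no, cbc/ba meet in 4. Open state 5: 2c->5.
aba: 3a undefined. 3a->0: ok.
abb: 3b undefined. 3b->0: no, c/ccacb meet in 0. 3b->1: no, a/ccacb meet in 1. 3b->2: ok.
abc: 3c undefined. 3c->0: no, a/aabca meet in 1. 3c->1: ok.
baa: 4a undefined. 4a->0: ok.
bac: 4c undefined. 4c->0: no, c/bac meet in 0. 4c->1: no, a/bac meet in 1. 4c->2: ok.
bca: 5a undefined. 5a->0: no, a/aacaca meet in 1. 5a->1: no, c/aacaca meet in 0. 5a->2: no, bca/b meet in 2. 5a->3: no, bca/bb meet in 3. 5a->4: no, bca/ba meet in 4. 5a->5: ok.
aaab: 4b undefined. 4b->0: ok.
aacc: 5c undefined. 5c->0: no, c/aacccc meet in 0. 5c->1: no, a/aacccc meet in 1. 5c->2: ok.
bcab: 5b undefined. 5b->0: no, c/bcab meet in 0. 5b->1: no, a/bcab meet in 1. 5b->2: ok.
All examples now run through 6 states with every (state, symbol) defined. Accept strings end in {0,1,5}, Reject strings end in {2,3,4}; accept={0,1,5}.

states=6 start=0 accept={0,1,5} delta: 0a->1 0b->2 0c->0 1a->2 1b->3 1c->3 2a->4 2b->3 2c->5 3a->0 3b->2 3c->1 4a->0 4b->0 4c->2 5a->5 5b->2 5c->2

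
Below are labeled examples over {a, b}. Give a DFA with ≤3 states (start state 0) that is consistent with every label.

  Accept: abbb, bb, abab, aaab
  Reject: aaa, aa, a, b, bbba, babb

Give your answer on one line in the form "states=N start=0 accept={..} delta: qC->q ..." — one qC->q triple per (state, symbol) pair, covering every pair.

states=2 start=0 accept={0} delta: 0a->1 0b->1 1a->1 1b->0

State merging on the prefix tree: take the shortest (then alphabetical) example prefix whose next move is undefined and point that move at state 0, else 1, else 2, ...; a target is out if some Accept/Reject pair would then sit in one state with the same input left (inseparable). If every existing state is out, open a new one.
a: 0a undefined. 0a->0: no, aaab/b meet in 0 with "b" left. Open state 1: 0a->1.
b: 0b undefined. 0b->0: no, bb/b meet in 0. 0b->1: ok.
aa: 1a undefined. 1a->0: no, bb/babb meet in 1 with "b" left. 1a->1: ok.
ab: 1b undefined. 1b->0: ok.
All examples now run through 2 states with every (state, symbol) defined. Accept strings end in {0}, Reject strings end in {1}; accept={0}.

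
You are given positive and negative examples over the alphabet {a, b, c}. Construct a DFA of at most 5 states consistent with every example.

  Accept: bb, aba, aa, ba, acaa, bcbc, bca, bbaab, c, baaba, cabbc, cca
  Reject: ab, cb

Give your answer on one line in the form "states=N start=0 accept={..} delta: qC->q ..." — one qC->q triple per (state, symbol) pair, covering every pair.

states=3 start=0 accept={0,2} delta: 0a->0 0b->1 0c->0 1a->0 1b->2 1c->0 2a->2 2b->0 2c->0

State merging on the prefix tree: take the shortest (then alphabetical) example prefix whose next move is undefined and point that move at state 0, else 1, else 2, ...; a target is out if some Accept/Reject pair would then sit in one state with the same input left (inseparable). If every existing state is out, open a new one.
a: 0a undefined. 0a->0: ok.
b: 0b undefined. 0b->0: no, bb/ab meet in 0. Open state 1: 0b->1.
c: 0c undefined. 0c->0: ok.
ba: 1a undefined. 1a->0: ok.
bb: 1b undefined. 1b->0: no, bbaab/ab meet in 1. 1b->1: no, bb/ab meet in 1. Open state 2: 1b->2.
bc: 1c undefined. 1c->0: ok.
bba: 2a undefined. 2a->0: no, bbaab/ab meet in 1. 2a->1: no, bbaab/ab meet in 1. 2a->2: ok.
bbaab: 2b undefined. 2b->0: ok.
cabbc: 2c undefined. 2c->0: ok.
All examples now run through 3 states with every (state, symbol) defined. Accept strings end in {0,2}, Reject strings end in {1}; accept={0,2}.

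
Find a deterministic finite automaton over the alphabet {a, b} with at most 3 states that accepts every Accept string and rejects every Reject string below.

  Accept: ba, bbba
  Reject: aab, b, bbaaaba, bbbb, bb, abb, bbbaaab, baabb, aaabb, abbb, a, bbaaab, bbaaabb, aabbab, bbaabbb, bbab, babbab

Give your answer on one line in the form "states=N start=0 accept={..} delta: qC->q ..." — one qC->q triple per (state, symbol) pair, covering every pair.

states=3 start=0 accept={2} delta: 0a->0 0b->1 1a->2 1b->1 2a->1 2b->0

State merging on the prefix tree: take the shortest (then alphabetical) example prefix whose next move is undefined and point that move at state 0, else 1, else 2, ...; a target is out if some Accept/Reject pair would then sit in one state with the same input left (inseparable). If every existing state is out, open a new one.
a: 0a undefined. 0a->0: ok.
b: 0b undefined. 0b->0: no, ba/aab meet in 0. Open state 1: 0b->1.
ba: 1a undefined. 1a->0: no, ba/a meet in 0. 1a->1: no, ba/aab meet in 1. Open state 2: 1a->2.
bb: 1b undefined. 1b->0: no, ba/bbaaaba meet in 2. 1b->1: ok.
baa: 2a undefined. 2a->0: no, ba/bbaaaba meet in 2. 2a->1: ok.
bab: 2b undefined. 2b->0: ok.
All examples now run through 3 states with every (state, symbol) defined. Accept strings end in {2}, Reject strings end in {0,1}; accept={2}.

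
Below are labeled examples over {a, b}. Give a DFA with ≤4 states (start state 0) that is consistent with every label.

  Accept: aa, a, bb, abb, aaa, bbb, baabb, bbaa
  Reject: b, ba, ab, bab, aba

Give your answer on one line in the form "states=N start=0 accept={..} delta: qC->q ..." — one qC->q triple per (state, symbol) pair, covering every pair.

states=4 start=0 accept={0,3} delta: 0a->0 0b->1 1a->2 1b->3 2a->0 2b->1 3a->0 3b->0

Fold the examples into a partial DFA from state 0: repeatedly fix the first undefined (state, symbol) met by the shortest-then-alphabetical prefix, trying targets in increasing order and rejecting any under which an Accept and a Reject string meet in one state with the same remainder; add a state when all current targets are rejected. Accepting states are where Accept strings end.
a: 0a undefined. 0a->0: ok.
b: 0b undefined. 0b->0: no, aa/b meet in 0. Open state 1: 0b->1.
ba: 1a undefined. 1a->0: no, aa/ba meet in 0. 1a->1: no, bb/bab meet in 1 with "b" left. Open state 2: 1a->2.
bb: 1b undefined. 1b->0: no, bbb/b meet in 1. 1b->1: no, bb/b meet in 1. 1b->2: no, bb/ba meet in 2. Open state 3: 1b->3.
baa: 2a undefined. 2a->0: ok.
bab: 2b undefined. 2b->0: no, aa/bab meet in 0. 2b->1: ok.
bba: 3a undefined. 3a->0: ok.
bbb: 3b undefined. 3b->0: ok.
All examples now run through 4 states with every (state, symbol) defined. Accept strings end in {0,3}, Reject strings end in {1,2}; accept={0,3}.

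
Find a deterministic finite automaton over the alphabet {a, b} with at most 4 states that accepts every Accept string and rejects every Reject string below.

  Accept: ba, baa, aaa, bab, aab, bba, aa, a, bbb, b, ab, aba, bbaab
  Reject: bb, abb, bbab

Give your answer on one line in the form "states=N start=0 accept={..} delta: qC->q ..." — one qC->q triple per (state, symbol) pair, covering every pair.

Fold the examples into a partial DFA from state 0: repeatedly fix the first undefined (state, symbol) met by the shortest-then-alphabetical prefix, trying targets in increasing order and rejecting any under which an Accept and a Reject string meet in one state with the same remainder; add a state when all current targets are rejected. Accepting states are where Accept strings end.
a: 0a undefined. 0a->0: ok.
b: 0b undefined. 0b->0: no, ba/bb meet in 0. Open state 1: 0b->1.
ba: 1a undefined. 1a->0: ok.
bb: 1b undefined. 1b->0: no, ba/bb meet in 0. 1b->1: no, bab/bb meet in 1. Open state 2: 1b->2.
bba: 2a undefined. 2a->0: no, bab/bbab meet in 1. 2a->1: ok.
bbb: 2b undefined. 2b->0: ok.
All examples now run through 3 states with every (state, symbol) defined. Accept strings end in {0,1}, Reject strings end in {2}; accept={0,1}.

states=3 start=0 accept={0,1} delta: 0a->0 0b->1 1a->0 1b->2 2a->1 2b->0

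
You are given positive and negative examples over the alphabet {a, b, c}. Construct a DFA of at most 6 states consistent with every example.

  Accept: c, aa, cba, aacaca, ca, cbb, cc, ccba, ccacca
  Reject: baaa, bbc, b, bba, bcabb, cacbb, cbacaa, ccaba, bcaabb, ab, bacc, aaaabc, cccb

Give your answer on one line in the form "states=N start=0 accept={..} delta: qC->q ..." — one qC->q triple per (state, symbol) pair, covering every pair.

states=5 start=0 accept={0,2,3,4} delta: 0a->0 0b->1 0c->2 1a->1 1b->1 1c->1 2a->2 2b->2 2c->3 3a->4 3b->0 3c->0 4a->1 4b->1 4c->0

Grow the machine one transition at a time. Run the examples from 0; the earliest place one falls off (shortest prefix, ties alphabetical) gets sent to the lowest-numbered state that keeps every Accept/Reject pair distinguishable — a pair clashes when both reach the same state with identical unread suffix — and to a fresh state only if none does.
a: 0a undefined. 0a->0: ok.
b: 0b undefined. 0b->0: no, c/bbc meet in 0 with "c" left. Open state 1: 0b->1.
c: 0c undefined. 0c->0: no, cba/ccaba meet in 1 with "a" left. 0c->1: no, c/b meet in 1. Open state 2: 0c->2.
ba: 1a undefined. 1a->0: no, aa/baaa meet in 0. 1a->1: ok.
bb: 1b undefined. 1b->0: no, c/bbc meet in 2. 1b->1: ok.
bc: 1c undefined. 1c->0: no, c/bacc meet in 2. 1c->1: ok.
ca: 2a undefined. 2a->0: no, cbb/cacbb meet in 2 with "bb" left. 2a->1: no, aacaca/baaa meet in 1. 2a->2: ok.
cb: 2b undefined. 2b->0: no, c/cbacaa meet in 2. 2b->1: no, cba/baaa meet in 1. 2b->2: ok.
cc: 2c undefined. 2c->0: no, c/cccb meet in 2. 2c->1: no, aacaca/baaa meet in 1. 2c->2: no, c/cacbb meet in 2. Open state 3: 2c->3.
cca: 3a undefined. 3a->0: no, aa/cbacaa meet in 0. 3a->1: no, aacaca/baaa meet in 1. 3a->2: no, c/cbacaa meet in 2. 3a->3: no, aacaca/cbacaa meet in 3. Open state 4: 3a->4.
ccb: 3b undefined. 3b->0: ok.
ccc: 3c undefined. 3c->0: ok.
ccab: 4b undefined. 4b->0: no, aa/ccaba meet in 0. 4b->1: ok.
ccac: 4c undefined. 4c->0: ok.
cbacaa: 4a undefined. 4a->0: no, aa/cbacaa meet in 0. 4a->1: ok.
All examples now run through 5 states with every (state, symbol) defined. Accept strings end in {0,2,3,4}, Reject strings end in {1}; accept={0,2,3,4}.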